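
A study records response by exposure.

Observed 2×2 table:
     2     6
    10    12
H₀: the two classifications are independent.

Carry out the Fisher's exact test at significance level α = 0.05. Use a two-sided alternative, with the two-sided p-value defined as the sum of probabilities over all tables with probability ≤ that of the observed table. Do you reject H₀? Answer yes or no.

reject H₀: no

Margins: r₁=8, r₂=22, c₁=12, c₂=18, n=30
p_obs = C(8,2)·C(22,10)/C(30,12); sum pmf over tables with pmf ≤ p_obs
p-value (two-sided) = 0.41915
At α=0.05: p ≥ α → fail to reject H₀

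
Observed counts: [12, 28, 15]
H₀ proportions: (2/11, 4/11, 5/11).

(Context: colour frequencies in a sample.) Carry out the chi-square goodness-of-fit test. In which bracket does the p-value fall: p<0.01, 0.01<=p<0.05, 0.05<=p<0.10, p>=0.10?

n = 55; E_i = n·p_i = [10.00, 20.00, 25.00]
χ² = (12−10.00)²/10.00 + (28−20.00)²/20.00 + (15−25.00)²/25.00 = 7.6000
df = 2
p-value (upper-tail) = 0.02237
→ bracket: 0.01<=p<0.05

p-value bracket: 0.01<=p<0.05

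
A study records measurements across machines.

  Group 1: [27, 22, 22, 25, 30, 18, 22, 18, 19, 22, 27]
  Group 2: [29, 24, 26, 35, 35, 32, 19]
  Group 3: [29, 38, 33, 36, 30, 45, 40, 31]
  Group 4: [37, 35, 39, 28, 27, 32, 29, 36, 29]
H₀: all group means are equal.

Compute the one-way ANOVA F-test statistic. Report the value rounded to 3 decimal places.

test statistic = 11.518

Group means [22.91, 28.57, 35.25, 32.44], grand mean 29.314
SSB = Σnᵢ(x̄ᵢ−x̄)² = 825.197; SSW = ΣΣ(x−x̄ᵢ)² = 740.346
MSB = 825.197/3 = 275.0658; MSW = 740.346/31 = 23.8821
F = MSB/MSW = 11.5176
df = (3, 31)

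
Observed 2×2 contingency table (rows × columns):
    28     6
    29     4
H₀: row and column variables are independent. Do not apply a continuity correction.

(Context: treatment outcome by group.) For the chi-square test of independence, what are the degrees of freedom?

df = (r−1)(c−1) = (2−1)·(2−1) = 1

degrees of freedom = 1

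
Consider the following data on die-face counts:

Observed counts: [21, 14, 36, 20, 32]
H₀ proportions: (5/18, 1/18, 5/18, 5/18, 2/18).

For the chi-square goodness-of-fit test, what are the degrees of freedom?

degrees of freedom = 4

df = k − 1 = 5 − 1 = 4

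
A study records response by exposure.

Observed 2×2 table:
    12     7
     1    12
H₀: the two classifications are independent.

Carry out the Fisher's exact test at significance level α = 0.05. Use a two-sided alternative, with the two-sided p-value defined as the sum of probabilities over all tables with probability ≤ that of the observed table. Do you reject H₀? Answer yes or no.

Margins: r₁=19, r₂=13, c₁=13, c₂=19, n=32
p_obs = C(19,12)·C(13,1)/C(32,13); sum pmf over tables with pmf ≤ p_obs
p-value (two-sided) = 0.00280
At α=0.05: p < α → reject H₀

reject H₀: yes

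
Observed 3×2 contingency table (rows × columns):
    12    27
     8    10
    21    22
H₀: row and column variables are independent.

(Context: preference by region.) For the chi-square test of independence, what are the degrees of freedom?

df = (r−1)(c−1) = (3−1)·(2−1) = 2

degrees of freedom = 2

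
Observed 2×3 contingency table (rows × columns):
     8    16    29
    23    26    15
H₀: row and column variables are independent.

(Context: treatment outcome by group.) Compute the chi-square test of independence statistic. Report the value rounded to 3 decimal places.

test statistic = 13.176

Row totals [53, 64], col totals [31, 42, 44], n=117
χ² = (8−14.04)²/14.04 + (16−19.03)²/19.03 + (29−19.93)²/19.93 + (23−16.96)²/16.96 + (26−22.97)²/22.97 + (15−24.07)²/24.07 = 13.1758
df = 2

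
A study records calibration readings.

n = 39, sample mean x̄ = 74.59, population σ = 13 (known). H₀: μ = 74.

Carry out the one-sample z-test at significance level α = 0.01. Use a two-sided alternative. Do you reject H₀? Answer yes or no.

SE = σ/√n = 13/√39 = 2.0817
z = (x̄−μ₀)/SE = (74.59−74)/2.0817 = 0.2834
p-value (two-sided) = 0.77685
At α=0.01: p ≥ α → fail to reject H₀

reject H₀: no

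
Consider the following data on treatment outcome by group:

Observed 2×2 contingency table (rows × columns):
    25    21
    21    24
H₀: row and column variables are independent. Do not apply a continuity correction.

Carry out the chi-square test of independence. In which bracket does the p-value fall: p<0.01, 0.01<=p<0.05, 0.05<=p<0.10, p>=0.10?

Row totals [46, 45], col totals [46, 45], n=91
χ² = (25−23.25)²/23.25 + (21−22.75)²/22.75 + (21−22.75)²/22.75 + (24−22.25)²/22.25 = 0.5369
df = 1
p-value (upper-tail) = 0.46372
→ bracket: p>=0.10

p-value bracket: p>=0.10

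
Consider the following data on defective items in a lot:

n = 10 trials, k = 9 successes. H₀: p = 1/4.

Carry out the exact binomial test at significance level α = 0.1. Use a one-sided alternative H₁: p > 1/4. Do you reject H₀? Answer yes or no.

reject H₀: yes

Exact binomial: n=10, k=9, p₀=1/4=0.2500
P(X≥9) from Σ C(n,i)·p₀^i·(1−p₀)^(n−i)
p-value (one-sided, H₁ greater) = 0.00003
At α=0.1: p < α → reject H₀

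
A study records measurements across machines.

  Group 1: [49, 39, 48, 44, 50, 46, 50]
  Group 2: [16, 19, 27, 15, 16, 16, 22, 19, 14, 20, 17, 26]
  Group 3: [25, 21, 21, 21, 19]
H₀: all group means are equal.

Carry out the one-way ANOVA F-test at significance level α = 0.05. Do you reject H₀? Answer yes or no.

reject H₀: yes

Group means [46.57, 18.92, 21.40], grand mean 27.500
SSB = Σnᵢ(x̄ᵢ−x̄)² = 3616.169; SSW = ΣΣ(x−x̄ᵢ)² = 309.831
MSB = 3616.169/2 = 1808.0845; MSW = 309.831/21 = 14.7539
F = MSB/MSW = 122.5500
df = (2, 21)
p-value (upper-tail) = 0.00000
At α=0.05: p < α → reject H₀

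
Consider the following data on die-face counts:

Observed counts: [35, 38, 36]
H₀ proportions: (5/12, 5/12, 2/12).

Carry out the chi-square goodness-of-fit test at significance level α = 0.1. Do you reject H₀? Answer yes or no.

n = 109; E_i = n·p_i = [45.42, 45.42, 18.17]
χ² = (35−45.42)²/45.42 + (38−45.42)²/45.42 + (36−18.17)²/18.17 = 21.1064
df = 2
p-value (upper-tail) = 0.00003
At α=0.1: p < α → reject H₀

reject H₀: yes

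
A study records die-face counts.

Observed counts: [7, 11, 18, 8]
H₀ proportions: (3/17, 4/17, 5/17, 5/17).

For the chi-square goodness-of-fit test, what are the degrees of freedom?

degrees of freedom = 3

df = k − 1 = 4 − 1 = 3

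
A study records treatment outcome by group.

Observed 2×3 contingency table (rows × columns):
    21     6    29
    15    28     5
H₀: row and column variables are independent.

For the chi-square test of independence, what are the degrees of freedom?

degrees of freedom = 2

df = (r−1)(c−1) = (2−1)·(3−1) = 2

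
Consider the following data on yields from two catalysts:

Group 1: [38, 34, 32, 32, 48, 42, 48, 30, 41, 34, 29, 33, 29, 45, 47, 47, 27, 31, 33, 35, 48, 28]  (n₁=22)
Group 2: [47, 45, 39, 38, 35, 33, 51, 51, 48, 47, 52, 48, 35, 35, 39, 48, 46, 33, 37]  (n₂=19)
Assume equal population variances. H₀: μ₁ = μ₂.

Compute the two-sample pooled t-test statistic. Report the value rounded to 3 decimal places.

x̄₁=36.864, s₁=7.453, n₁=22
x̄₂=42.474, s₂=6.703, n₂=19
s_p² = [21·7.453² + 18·6.703²]/39 = 50.6494
SE = √(s_p²·(1/22+1/19)) = 2.2289
t = (36.864−42.474)/2.2289 = -2.5170
df = 39

test statistic = -2.517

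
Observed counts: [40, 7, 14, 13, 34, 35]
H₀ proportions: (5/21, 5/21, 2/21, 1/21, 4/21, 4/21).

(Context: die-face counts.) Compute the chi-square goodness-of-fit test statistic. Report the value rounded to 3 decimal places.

n = 143; E_i = n·p_i = [34.05, 34.05, 13.62, 6.81, 27.24, 27.24]
χ² = (40−34.05)²/34.05 + (7−34.05)²/34.05 + (14−13.62)²/13.62 + (13−6.81)²/6.81 + (34−27.24)²/27.24 + (35−27.24)²/27.24 = 32.0563
df = 5

test statistic = 32.056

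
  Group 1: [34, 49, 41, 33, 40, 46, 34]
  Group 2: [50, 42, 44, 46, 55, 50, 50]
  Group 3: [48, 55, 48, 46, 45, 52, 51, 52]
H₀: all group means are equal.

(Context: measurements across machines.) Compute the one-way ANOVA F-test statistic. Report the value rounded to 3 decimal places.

Group means [39.57, 48.14, 49.62], grand mean 45.955
SSB = Σnᵢ(x̄ᵢ−x̄)² = 426.508; SSW = ΣΣ(x−x̄ᵢ)² = 436.446
MSB = 426.508/2 = 213.2541; MSW = 436.446/19 = 22.9709
F = MSB/MSW = 9.2837
df = (2, 19)

test statistic = 9.284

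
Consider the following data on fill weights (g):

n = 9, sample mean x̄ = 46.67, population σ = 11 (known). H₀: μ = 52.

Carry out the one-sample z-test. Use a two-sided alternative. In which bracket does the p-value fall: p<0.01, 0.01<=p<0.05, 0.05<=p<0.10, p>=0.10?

SE = σ/√n = 11/√9 = 3.6667
z = (x̄−μ₀)/SE = (46.67−52)/3.6667 = -1.4536
p-value (two-sided) = 0.14605
→ bracket: p>=0.10

p-value bracket: p>=0.10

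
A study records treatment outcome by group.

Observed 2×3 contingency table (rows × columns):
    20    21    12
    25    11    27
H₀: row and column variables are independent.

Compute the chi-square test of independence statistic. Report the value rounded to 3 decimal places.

Row totals [53, 63], col totals [45, 32, 39], n=116
χ² = (20−20.56)²/20.56 + (21−14.62)²/14.62 + (12−17.82)²/17.82 + (25−24.44)²/24.44 + (11−17.38)²/17.38 + (27−21.18)²/21.18 = 8.6520
df = 2

test statistic = 8.652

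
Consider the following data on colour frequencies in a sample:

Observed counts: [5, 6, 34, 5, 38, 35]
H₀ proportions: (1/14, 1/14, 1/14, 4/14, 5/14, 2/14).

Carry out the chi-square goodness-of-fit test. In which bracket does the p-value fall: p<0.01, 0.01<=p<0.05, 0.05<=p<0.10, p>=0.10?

n = 123; E_i = n·p_i = [8.79, 8.79, 8.79, 35.14, 43.93, 17.57]
χ² = (5−8.79)²/8.79 + (6−8.79)²/8.79 + (34−8.79)²/8.79 + (5−35.14)²/35.14 + (38−43.93)²/43.93 + (35−17.57)²/17.57 = 118.8187
df = 5
p-value (upper-tail) = 0.00000
→ bracket: p<0.01

p-value bracket: p<0.01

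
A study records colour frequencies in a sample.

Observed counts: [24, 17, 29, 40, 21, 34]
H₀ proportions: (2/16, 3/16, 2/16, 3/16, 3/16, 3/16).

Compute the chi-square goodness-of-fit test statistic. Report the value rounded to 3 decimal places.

n = 165; E_i = n·p_i = [20.62, 30.94, 20.62, 30.94, 30.94, 30.94]
χ² = (24−20.62)²/20.62 + (17−30.94)²/30.94 + (29−20.62)²/20.62 + (40−30.94)²/30.94 + (21−30.94)²/30.94 + (34−30.94)²/30.94 = 16.3818
df = 5

test statistic = 16.382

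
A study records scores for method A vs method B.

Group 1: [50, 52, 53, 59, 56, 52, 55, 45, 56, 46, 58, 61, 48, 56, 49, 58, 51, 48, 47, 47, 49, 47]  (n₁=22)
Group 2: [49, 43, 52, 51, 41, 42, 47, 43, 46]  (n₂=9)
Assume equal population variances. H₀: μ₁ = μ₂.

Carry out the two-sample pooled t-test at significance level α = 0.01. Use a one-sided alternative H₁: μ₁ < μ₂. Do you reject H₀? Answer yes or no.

reject H₀: no

x̄₁=51.955, s₁=4.756, n₁=22
x̄₂=46.000, s₂=4.031, n₂=9
s_p² = [21·4.756² + 8·4.031²]/29 = 20.8605
SE = √(s_p²·(1/22+1/9)) = 1.8072
t = (51.955−46.000)/1.8072 = 3.2949
df = 29
p-value (one-sided, H₁ less) = 0.99870
At α=0.01: p ≥ α → fail to reject H₀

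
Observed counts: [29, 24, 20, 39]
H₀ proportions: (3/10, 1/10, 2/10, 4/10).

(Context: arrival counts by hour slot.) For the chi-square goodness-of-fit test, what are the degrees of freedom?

degrees of freedom = 3

df = k − 1 = 4 − 1 = 3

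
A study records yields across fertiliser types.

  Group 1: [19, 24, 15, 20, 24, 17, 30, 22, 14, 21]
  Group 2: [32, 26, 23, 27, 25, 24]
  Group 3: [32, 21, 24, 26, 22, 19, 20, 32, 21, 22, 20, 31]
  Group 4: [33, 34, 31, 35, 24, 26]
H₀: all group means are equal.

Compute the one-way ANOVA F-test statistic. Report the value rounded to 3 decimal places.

test statistic = 6.219

Group means [20.60, 26.17, 24.17, 30.50], grand mean 24.588
SSB = Σnᵢ(x̄ᵢ−x̄)² = 385.835; SSW = ΣΣ(x−x̄ᵢ)² = 620.400
MSB = 385.835/3 = 128.6118; MSW = 620.400/30 = 20.6800
F = MSB/MSW = 6.2191
df = (3, 30)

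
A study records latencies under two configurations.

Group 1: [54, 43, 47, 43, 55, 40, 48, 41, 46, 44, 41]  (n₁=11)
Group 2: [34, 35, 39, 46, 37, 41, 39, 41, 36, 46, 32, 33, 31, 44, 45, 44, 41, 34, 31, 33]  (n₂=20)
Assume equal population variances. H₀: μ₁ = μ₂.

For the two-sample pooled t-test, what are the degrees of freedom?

degrees of freedom = 29

df = n₁ + n₂ − 2 = 11 + 20 − 2 = 29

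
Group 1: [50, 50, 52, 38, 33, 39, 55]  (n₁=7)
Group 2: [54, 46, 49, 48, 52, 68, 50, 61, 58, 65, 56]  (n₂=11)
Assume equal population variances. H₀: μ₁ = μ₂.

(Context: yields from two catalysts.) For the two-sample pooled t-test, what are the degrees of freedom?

df = n₁ + n₂ − 2 = 7 + 11 − 2 = 16

degrees of freedom = 16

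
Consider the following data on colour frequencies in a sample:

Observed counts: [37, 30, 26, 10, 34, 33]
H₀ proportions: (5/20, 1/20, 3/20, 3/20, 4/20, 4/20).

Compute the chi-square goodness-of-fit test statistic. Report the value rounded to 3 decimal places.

n = 170; E_i = n·p_i = [42.50, 8.50, 25.50, 25.50, 34.00, 34.00]
χ² = (37−42.50)²/42.50 + (30−8.50)²/8.50 + (26−25.50)²/25.50 + (10−25.50)²/25.50 + (34−34.00)²/34.00 + (33−34.00)²/34.00 = 64.5549
df = 5

test statistic = 64.555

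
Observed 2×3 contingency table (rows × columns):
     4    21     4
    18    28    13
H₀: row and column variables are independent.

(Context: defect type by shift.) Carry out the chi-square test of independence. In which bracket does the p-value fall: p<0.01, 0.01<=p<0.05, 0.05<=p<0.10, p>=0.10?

p-value bracket: 0.05<=p<0.10

Row totals [29, 59], col totals [22, 49, 17], n=88
χ² = (4−7.25)²/7.25 + (21−16.15)²/16.15 + (4−5.60)²/5.60 + (18−14.75)²/14.75 + (28−32.85)²/32.85 + (13−11.40)²/11.40 = 5.0313
df = 2
p-value (upper-tail) = 0.08081
→ bracket: 0.05<=p<0.10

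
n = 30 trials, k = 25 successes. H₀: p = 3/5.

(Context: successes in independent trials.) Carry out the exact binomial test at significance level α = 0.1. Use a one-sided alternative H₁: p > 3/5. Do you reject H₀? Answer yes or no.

Exact binomial: n=30, k=25, p₀=3/5=0.6000
P(X≥25) from Σ C(n,i)·p₀^i·(1−p₀)^(n−i)
p-value (one-sided, H₁ greater) = 0.00566
At α=0.1: p < α → reject H₀

reject H₀: yes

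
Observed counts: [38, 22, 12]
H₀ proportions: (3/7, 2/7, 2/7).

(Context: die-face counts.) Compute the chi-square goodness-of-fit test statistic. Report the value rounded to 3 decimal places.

test statistic = 5.324

n = 72; E_i = n·p_i = [30.86, 20.57, 20.57]
χ² = (38−30.86)²/30.86 + (22−20.57)²/20.57 + (12−20.57)²/20.57 = 5.3241
df = 2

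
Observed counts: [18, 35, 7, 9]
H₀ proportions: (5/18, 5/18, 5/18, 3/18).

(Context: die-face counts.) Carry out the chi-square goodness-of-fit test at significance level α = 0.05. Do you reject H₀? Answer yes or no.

reject H₀: yes

n = 69; E_i = n·p_i = [19.17, 19.17, 19.17, 11.50]
χ² = (18−19.17)²/19.17 + (35−19.17)²/19.17 + (7−19.17)²/19.17 + (9−11.50)²/11.50 = 21.4174
df = 3
p-value (upper-tail) = 0.00009
At α=0.05: p < α → reject H₀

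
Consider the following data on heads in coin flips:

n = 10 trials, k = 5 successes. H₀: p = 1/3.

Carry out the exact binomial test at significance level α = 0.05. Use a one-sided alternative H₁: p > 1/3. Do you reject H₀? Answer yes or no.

reject H₀: no

Exact binomial: n=10, k=5, p₀=1/3=0.3333
P(X≥5) from Σ C(n,i)·p₀^i·(1−p₀)^(n−i)
p-value (one-sided, H₁ greater) = 0.21313
At α=0.05: p ≥ α → fail to reject H₀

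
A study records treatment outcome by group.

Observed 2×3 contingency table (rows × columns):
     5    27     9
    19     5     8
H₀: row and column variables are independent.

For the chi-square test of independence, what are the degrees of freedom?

df = (r−1)(c−1) = (2−1)·(3−1) = 2

degrees of freedom = 2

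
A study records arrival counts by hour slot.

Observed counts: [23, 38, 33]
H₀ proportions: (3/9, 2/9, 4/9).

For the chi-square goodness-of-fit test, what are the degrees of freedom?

degrees of freedom = 2

df = k − 1 = 3 − 1 = 2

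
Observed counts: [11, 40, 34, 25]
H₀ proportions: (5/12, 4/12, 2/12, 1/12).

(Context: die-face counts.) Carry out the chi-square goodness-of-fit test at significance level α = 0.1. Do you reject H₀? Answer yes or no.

reject H₀: yes

n = 110; E_i = n·p_i = [45.83, 36.67, 18.33, 9.17]
χ² = (11−45.83)²/45.83 + (40−36.67)²/36.67 + (34−18.33)²/18.33 + (25−9.17)²/9.17 = 67.5127
df = 3
p-value (upper-tail) = 0.00000
At α=0.1: p < α → reject H₀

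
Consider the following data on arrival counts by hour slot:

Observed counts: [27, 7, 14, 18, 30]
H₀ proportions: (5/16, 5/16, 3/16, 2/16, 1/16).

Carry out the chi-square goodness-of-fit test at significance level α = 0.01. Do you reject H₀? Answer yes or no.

reject H₀: yes

n = 96; E_i = n·p_i = [30.00, 30.00, 18.00, 12.00, 6.00]
χ² = (27−30.00)²/30.00 + (7−30.00)²/30.00 + (14−18.00)²/18.00 + (18−12.00)²/12.00 + (30−6.00)²/6.00 = 117.8222
df = 4
p-value (upper-tail) = 0.00000
At α=0.01: p < α → reject H₀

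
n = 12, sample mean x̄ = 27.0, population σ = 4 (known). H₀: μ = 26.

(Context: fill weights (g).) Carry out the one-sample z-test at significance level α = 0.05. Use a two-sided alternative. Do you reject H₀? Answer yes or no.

reject H₀: no

SE = σ/√n = 4/√12 = 1.1547
z = (x̄−μ₀)/SE = (27.0−26)/1.1547 = 0.8660
p-value (two-sided) = 0.38648
At α=0.05: p ≥ α → fail to reject H₀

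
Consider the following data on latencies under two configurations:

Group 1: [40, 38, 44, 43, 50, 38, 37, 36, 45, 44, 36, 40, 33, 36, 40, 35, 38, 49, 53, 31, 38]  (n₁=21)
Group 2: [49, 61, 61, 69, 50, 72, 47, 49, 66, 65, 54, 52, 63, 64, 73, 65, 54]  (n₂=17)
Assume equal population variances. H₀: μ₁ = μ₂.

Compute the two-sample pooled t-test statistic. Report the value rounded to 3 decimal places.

x̄₁=40.190, s₁=5.671, n₁=21
x̄₂=59.647, s₂=8.485, n₂=17
s_p² = [20·5.671² + 16·8.485²]/36 = 49.8645
SE = √(s_p²·(1/21+1/17)) = 2.3038
t = (40.190−59.647)/2.3038 = -8.4453
df = 36

test statistic = -8.445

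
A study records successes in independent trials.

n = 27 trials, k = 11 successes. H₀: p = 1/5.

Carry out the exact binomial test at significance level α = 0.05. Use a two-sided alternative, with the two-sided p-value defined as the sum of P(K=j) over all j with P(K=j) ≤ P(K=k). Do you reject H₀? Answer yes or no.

Exact binomial: n=27, k=11, p₀=1/5=0.2000
P(X=j) = C(n,j)·p₀^j·(1−p₀)^(n−j); p = Σ P(X=j) over j with P(X=j) ≤ P(X=11)
p-value (two-sided) = 0.01339
At α=0.05: p < α → reject H₀

reject H₀: yes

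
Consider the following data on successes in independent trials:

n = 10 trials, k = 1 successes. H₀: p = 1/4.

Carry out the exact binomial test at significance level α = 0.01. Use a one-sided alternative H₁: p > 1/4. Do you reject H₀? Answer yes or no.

reject H₀: no

Exact binomial: n=10, k=1, p₀=1/4=0.2500
P(X≥1) from Σ C(n,i)·p₀^i·(1−p₀)^(n−i)
p-value (one-sided, H₁ greater) = 0.94369
At α=0.01: p ≥ α → fail to reject H₀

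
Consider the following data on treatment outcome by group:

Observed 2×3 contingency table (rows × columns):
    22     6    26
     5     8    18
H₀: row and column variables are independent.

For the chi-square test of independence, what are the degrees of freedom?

degrees of freedom = 2

df = (r−1)(c−1) = (2−1)·(3−1) = 2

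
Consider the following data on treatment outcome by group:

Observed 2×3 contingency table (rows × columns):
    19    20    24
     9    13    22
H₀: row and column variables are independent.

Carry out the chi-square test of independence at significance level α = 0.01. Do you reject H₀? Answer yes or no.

Row totals [63, 44], col totals [28, 33, 46], n=107
χ² = (19−16.49)²/16.49 + (20−19.43)²/19.43 + (24−27.08)²/27.08 + (9−11.51)²/11.51 + (13−13.57)²/13.57 + (22−18.92)²/18.92 = 1.8270
df = 2
p-value (upper-tail) = 0.40112
At α=0.01: p ≥ α → fail to reject H₀

reject H₀: no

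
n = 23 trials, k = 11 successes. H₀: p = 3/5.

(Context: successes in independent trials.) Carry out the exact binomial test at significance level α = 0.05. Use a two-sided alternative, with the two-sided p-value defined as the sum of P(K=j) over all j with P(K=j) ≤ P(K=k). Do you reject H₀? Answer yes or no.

reject H₀: no

Exact binomial: n=23, k=11, p₀=3/5=0.6000
P(X=j) = C(n,j)·p₀^j·(1−p₀)^(n−j); p = Σ P(X=j) over j with P(X=j) ≤ P(X=11)
p-value (two-sided) = 0.28760
At α=0.05: p ≥ α → fail to reject H₀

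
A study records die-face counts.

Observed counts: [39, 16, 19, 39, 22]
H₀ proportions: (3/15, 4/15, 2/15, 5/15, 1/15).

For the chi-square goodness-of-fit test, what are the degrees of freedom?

degrees of freedom = 4

df = k − 1 = 5 − 1 = 4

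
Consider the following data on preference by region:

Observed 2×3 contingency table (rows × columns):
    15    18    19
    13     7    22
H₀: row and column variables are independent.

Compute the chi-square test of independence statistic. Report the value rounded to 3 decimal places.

test statistic = 4.186

Row totals [52, 42], col totals [28, 25, 41], n=94
χ² = (15−15.49)²/15.49 + (18−13.83)²/13.83 + (19−22.68)²/22.68 + (13−12.51)²/12.51 + (7−11.17)²/11.17 + (22−18.32)²/18.32 = 4.1859
df = 2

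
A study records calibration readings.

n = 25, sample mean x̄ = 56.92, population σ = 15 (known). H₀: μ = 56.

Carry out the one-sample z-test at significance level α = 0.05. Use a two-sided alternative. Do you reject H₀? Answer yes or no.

SE = σ/√n = 15/√25 = 3.0000
z = (x̄−μ₀)/SE = (56.92−56)/3.0000 = 0.3067
p-value (two-sided) = 0.75910
At α=0.05: p ≥ α → fail to reject H₀

reject H₀: no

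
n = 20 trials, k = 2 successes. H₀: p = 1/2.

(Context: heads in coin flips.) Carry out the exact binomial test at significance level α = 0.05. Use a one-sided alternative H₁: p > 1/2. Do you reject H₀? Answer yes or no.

Exact binomial: n=20, k=2, p₀=1/2=0.5000
P(X≥2) from Σ C(n,i)·p₀^i·(1−p₀)^(n−i)
p-value (one-sided, H₁ greater) = 0.99998
At α=0.05: p ≥ α → fail to reject H₀

reject H₀: no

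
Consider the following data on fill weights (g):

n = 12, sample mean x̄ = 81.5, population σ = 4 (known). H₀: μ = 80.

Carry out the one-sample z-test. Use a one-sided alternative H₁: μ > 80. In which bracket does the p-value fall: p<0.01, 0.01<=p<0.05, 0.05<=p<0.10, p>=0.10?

SE = σ/√n = 4/√12 = 1.1547
z = (x̄−μ₀)/SE = (81.5−80)/1.1547 = 1.2990
p-value (one-sided, H₁ greater) = 0.09697
→ bracket: 0.05<=p<0.10

p-value bracket: 0.05<=p<0.10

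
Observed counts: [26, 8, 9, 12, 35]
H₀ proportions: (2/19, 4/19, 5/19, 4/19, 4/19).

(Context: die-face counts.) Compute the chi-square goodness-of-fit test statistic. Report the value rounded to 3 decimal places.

test statistic = 60.406

n = 90; E_i = n·p_i = [9.47, 18.95, 23.68, 18.95, 18.95]
χ² = (26−9.47)²/9.47 + (8−18.95)²/18.95 + (9−23.68)²/23.68 + (12−18.95)²/18.95 + (35−18.95)²/18.95 = 60.4061
df = 4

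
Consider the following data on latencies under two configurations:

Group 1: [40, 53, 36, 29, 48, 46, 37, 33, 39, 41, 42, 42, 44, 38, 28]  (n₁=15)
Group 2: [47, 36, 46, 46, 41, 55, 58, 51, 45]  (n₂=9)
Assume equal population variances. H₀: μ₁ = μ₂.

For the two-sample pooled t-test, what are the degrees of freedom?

degrees of freedom = 22

df = n₁ + n₂ − 2 = 15 + 9 − 2 = 22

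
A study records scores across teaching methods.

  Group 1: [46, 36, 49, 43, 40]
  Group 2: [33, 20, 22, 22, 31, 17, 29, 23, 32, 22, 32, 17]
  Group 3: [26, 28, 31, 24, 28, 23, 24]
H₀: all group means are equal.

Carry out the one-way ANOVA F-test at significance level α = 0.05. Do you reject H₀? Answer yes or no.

Group means [42.80, 25.00, 26.29], grand mean 29.083
SSB = Σnᵢ(x̄ᵢ−x̄)² = 1195.605; SSW = ΣΣ(x−x̄ᵢ)² = 550.229
MSB = 1195.605/2 = 597.8024; MSW = 550.229/21 = 26.2014
F = MSB/MSW = 22.8157
df = (2, 21)
p-value (upper-tail) = 0.00001
At α=0.05: p < α → reject H₀

reject H₀: yes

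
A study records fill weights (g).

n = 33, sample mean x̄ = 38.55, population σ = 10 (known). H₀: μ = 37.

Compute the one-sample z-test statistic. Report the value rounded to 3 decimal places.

SE = σ/√n = 10/√33 = 1.7408
z = (x̄−μ₀)/SE = (38.55−37)/1.7408 = 0.8904

test statistic = 0.890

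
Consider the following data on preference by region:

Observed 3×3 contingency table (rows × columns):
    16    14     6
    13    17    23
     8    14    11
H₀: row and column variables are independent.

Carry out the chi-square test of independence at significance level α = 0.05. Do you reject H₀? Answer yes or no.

Row totals [36, 53, 33], col totals [37, 45, 40], n=122
χ² = (16−10.92)²/10.92 + (14−13.28)²/13.28 + (6−11.80)²/11.80 + (13−16.07)²/16.07 + (17−19.55)²/19.55 + (23−17.38)²/17.38 + (8−10.01)²/10.01 + (14−12.17)²/12.17 + (11−10.82)²/10.82 = 8.6781
df = 4
p-value (upper-tail) = 0.06967
At α=0.05: p ≥ α → fail to reject H₀

reject H₀: no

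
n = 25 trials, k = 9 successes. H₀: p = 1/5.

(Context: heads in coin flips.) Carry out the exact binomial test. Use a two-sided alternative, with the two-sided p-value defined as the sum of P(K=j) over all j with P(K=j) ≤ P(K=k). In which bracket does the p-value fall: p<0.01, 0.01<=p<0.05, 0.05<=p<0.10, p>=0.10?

p-value bracket: 0.05<=p<0.10

Exact binomial: n=25, k=9, p₀=1/5=0.2000
P(X=j) = C(n,j)·p₀^j·(1−p₀)^(n−j); p = Σ P(X=j) over j with P(X=j) ≤ P(X=9)
p-value (two-sided) = 0.07416
→ bracket: 0.05<=p<0.10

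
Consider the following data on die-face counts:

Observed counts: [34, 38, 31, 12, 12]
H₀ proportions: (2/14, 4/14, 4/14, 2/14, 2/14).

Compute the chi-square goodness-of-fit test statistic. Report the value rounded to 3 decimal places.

test statistic = 18.870

n = 127; E_i = n·p_i = [18.14, 36.29, 36.29, 18.14, 18.14]
χ² = (34−18.14)²/18.14 + (38−36.29)²/36.29 + (31−36.29)²/36.29 + (12−18.14)²/18.14 + (12−18.14)²/18.14 = 18.8701
df = 4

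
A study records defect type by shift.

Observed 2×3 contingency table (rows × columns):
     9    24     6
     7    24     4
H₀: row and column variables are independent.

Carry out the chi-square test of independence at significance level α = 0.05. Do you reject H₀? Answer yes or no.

reject H₀: no

Row totals [39, 35], col totals [16, 48, 10], n=74
χ² = (9−8.43)²/8.43 + (24−25.30)²/25.30 + (6−5.27)²/5.27 + (7−7.57)²/7.57 + (24−22.70)²/22.70 + (4−4.73)²/4.73 = 0.4351
df = 2
p-value (upper-tail) = 0.80451
At α=0.05: p ≥ α → fail to reject H₀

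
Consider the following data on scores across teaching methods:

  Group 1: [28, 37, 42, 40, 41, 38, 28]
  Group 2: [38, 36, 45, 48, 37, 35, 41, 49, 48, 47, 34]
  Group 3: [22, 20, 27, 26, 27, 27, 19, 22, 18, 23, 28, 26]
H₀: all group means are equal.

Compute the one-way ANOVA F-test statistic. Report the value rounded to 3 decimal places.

Group means [36.29, 41.64, 23.75], grand mean 33.233
SSB = Σnᵢ(x̄ᵢ−x̄)² = 1921.143; SSW = ΣΣ(x−x̄ᵢ)² = 690.224
MSB = 1921.143/2 = 960.5713; MSW = 690.224/27 = 25.5639
F = MSB/MSW = 37.5754
df = (2, 27)

test statistic = 37.575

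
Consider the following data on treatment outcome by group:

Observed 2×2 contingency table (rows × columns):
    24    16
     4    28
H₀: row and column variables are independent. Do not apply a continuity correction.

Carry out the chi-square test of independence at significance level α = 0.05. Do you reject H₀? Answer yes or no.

reject H₀: yes

Row totals [40, 32], col totals [28, 44], n=72
χ² = (24−15.56)²/15.56 + (16−24.44)²/24.44 + (4−12.44)²/12.44 + (28−19.56)²/19.56 = 16.8779
df = 1
p-value (upper-tail) = 0.00004
At α=0.05: p < α → reject H₀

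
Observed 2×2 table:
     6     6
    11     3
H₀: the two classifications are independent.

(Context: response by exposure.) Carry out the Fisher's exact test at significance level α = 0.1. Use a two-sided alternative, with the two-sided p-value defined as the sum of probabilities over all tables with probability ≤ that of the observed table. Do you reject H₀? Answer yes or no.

reject H₀: no

Margins: r₁=12, r₂=14, c₁=17, c₂=9, n=26
p_obs = C(12,6)·C(14,11)/C(26,17); sum pmf over tables with pmf ≤ p_obs
p-value (two-sided) = 0.21767
At α=0.1: p ≥ α → fail to reject H₀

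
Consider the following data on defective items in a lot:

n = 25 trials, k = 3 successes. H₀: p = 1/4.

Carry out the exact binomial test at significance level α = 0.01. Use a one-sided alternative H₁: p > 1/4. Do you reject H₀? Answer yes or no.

reject H₀: no

Exact binomial: n=25, k=3, p₀=1/4=0.2500
P(X≥3) from Σ C(n,i)·p₀^i·(1−p₀)^(n−i)
p-value (one-sided, H₁ greater) = 0.96789
At α=0.01: p ≥ α → fail to reject H₀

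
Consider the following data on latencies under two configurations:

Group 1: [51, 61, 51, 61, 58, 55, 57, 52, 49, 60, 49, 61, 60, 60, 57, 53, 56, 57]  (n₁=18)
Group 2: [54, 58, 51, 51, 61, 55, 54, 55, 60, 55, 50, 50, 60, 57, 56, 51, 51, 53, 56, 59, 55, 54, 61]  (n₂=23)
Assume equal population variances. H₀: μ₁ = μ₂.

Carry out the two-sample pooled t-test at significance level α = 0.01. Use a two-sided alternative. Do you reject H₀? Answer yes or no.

x̄₁=56.000, s₁=4.229, n₁=18
x̄₂=55.087, s₂=3.528, n₂=23
s_p² = [17·4.229² + 22·3.528²]/39 = 14.8161
SE = √(s_p²·(1/18+1/23)) = 1.2113
t = (56.000−55.087)/1.2113 = 0.7538
df = 39
p-value (two-sided) = 0.45552
At α=0.01: p ≥ α → fail to reject H₀

reject H₀: no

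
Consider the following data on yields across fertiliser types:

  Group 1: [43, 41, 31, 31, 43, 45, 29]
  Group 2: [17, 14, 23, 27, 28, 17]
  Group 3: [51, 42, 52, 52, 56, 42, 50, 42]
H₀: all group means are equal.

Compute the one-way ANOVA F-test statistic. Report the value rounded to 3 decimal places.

test statistic = 34.486

Group means [37.57, 21.00, 48.38], grand mean 36.952
SSB = Σnᵢ(x̄ᵢ−x̄)² = 2573.363; SSW = ΣΣ(x−x̄ᵢ)² = 671.589
MSB = 2573.363/2 = 1286.6815; MSW = 671.589/18 = 37.3105
F = MSB/MSW = 34.4858
df = (2, 18)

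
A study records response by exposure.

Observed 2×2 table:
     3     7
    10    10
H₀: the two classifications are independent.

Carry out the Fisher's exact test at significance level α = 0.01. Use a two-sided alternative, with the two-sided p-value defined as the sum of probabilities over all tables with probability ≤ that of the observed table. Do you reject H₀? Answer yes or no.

Margins: r₁=10, r₂=20, c₁=13, c₂=17, n=30
p_obs = C(10,3)·C(20,10)/C(30,13); sum pmf over tables with pmf ≤ p_obs
p-value (two-sided) = 0.44041
At α=0.01: p ≥ α → fail to reject H₀

reject H₀: no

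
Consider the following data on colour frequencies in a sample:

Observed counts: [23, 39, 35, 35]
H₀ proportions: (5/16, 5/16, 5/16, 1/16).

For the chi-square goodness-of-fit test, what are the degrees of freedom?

df = k − 1 = 4 − 1 = 3

degrees of freedom = 3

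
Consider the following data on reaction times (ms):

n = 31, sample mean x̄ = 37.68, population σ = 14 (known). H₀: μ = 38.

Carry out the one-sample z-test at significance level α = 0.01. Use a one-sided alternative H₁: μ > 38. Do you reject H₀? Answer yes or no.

SE = σ/√n = 14/√31 = 2.5145
z = (x̄−μ₀)/SE = (37.68−38)/2.5145 = -0.1273
p-value (one-sided, H₁ greater) = 0.55063
At α=0.01: p ≥ α → fail to reject H₀

reject H₀: no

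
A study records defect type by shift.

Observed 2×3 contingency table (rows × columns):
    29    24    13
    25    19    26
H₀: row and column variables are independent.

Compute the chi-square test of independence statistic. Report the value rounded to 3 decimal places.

Row totals [66, 70], col totals [54, 43, 39], n=136
χ² = (29−26.21)²/26.21 + (24−20.87)²/20.87 + (13−18.93)²/18.93 + (25−27.79)²/27.79 + (19−22.13)²/22.13 + (26−20.07)²/20.07 = 5.0978
df = 2

test statistic = 5.098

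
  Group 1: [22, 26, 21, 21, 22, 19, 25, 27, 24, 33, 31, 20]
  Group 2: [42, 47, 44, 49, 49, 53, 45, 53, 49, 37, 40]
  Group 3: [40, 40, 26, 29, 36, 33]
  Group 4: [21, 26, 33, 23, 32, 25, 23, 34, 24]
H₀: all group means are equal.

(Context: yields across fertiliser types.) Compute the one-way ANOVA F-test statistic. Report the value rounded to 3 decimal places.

Group means [24.25, 46.18, 34.00, 26.78], grand mean 32.737
SSB = Σnᵢ(x̄ᵢ−x̄)² = 3181.927; SSW = ΣΣ(x−x̄ᵢ)² = 831.442
MSB = 3181.927/3 = 1060.6422; MSW = 831.442/34 = 24.4542
F = MSB/MSW = 43.3726
df = (3, 34)

test statistic = 43.373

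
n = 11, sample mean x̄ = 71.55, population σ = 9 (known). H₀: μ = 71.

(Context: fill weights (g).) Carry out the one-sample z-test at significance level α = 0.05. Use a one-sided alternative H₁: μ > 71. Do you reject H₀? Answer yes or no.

SE = σ/√n = 9/√11 = 2.7136
z = (x̄−μ₀)/SE = (71.55−71)/2.7136 = 0.2027
p-value (one-sided, H₁ greater) = 0.41969
At α=0.05: p ≥ α → fail to reject H₀

reject H₀: no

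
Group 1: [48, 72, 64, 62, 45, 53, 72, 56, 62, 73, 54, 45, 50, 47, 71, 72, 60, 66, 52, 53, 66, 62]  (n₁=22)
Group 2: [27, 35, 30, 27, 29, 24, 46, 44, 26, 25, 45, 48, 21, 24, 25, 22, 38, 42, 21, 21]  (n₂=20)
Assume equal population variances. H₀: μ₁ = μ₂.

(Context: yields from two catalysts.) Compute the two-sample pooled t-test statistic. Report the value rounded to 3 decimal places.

test statistic = 9.706

x̄₁=59.318, s₁=9.484, n₁=22
x̄₂=31.000, s₂=9.398, n₂=20
s_p² = [21·9.484² + 19·9.398²]/40 = 89.1693
SE = √(s_p²·(1/22+1/20)) = 2.9175
t = (59.318−31.000)/2.9175 = 9.7064
df = 40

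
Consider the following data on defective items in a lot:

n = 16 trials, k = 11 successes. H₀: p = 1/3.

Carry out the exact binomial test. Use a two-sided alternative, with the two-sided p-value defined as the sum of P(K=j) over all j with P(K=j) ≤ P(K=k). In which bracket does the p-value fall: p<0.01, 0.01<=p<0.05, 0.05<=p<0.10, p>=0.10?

Exact binomial: n=16, k=11, p₀=1/3=0.3333
P(X=j) = C(n,j)·p₀^j·(1−p₀)^(n−j); p = Σ P(X=j) over j with P(X=j) ≤ P(X=11)
p-value (two-sided) = 0.00556
→ bracket: p<0.01

p-value bracket: p<0.01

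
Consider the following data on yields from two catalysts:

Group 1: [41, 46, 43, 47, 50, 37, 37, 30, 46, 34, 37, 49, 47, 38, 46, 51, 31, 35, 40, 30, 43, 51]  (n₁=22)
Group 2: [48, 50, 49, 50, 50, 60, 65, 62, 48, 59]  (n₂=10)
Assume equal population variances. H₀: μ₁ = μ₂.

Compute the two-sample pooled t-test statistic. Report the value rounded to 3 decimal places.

test statistic = -4.953

x̄₁=41.318, s₁=6.841, n₁=22
x̄₂=54.100, s₂=6.590, n₂=10
s_p² = [21·6.841² + 9·6.590²]/30 = 45.7891
SE = √(s_p²·(1/22+1/10)) = 2.5807
t = (41.318−54.100)/2.5807 = -4.9528
df = 30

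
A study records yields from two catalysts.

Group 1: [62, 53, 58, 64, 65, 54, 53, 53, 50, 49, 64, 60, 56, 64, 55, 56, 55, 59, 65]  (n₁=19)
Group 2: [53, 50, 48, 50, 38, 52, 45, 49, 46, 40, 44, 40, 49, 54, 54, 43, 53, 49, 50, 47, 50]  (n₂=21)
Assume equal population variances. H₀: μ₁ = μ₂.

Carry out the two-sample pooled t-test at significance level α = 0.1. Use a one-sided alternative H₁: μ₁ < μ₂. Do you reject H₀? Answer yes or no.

reject H₀: no

x̄₁=57.632, s₁=5.198, n₁=19
x̄₂=47.810, s₂=4.686, n₂=21
s_p² = [18·5.198² + 20·4.686²]/38 = 24.3595
SE = √(s_p²·(1/19+1/21)) = 1.5627
t = (57.632−47.810)/1.5627 = 6.2853
df = 38
p-value (one-sided, H₁ less) = 1.00000
At α=0.1: p ≥ α → fail to reject H₀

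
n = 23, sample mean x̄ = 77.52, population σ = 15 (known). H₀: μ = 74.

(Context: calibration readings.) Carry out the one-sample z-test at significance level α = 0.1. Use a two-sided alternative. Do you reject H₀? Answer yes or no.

SE = σ/√n = 15/√23 = 3.1277
z = (x̄−μ₀)/SE = (77.52−74)/3.1277 = 1.1254
p-value (two-sided) = 0.26041
At α=0.1: p ≥ α → fail to reject H₀

reject H₀: no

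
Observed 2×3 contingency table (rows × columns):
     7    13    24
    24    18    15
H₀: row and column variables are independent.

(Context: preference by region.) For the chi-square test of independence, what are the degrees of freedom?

degrees of freedom = 2

df = (r−1)(c−1) = (2−1)·(3−1) = 2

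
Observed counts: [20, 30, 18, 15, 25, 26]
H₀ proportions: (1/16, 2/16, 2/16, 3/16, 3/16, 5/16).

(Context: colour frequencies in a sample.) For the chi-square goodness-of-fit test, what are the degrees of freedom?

df = k − 1 = 6 − 1 = 5

degrees of freedom = 5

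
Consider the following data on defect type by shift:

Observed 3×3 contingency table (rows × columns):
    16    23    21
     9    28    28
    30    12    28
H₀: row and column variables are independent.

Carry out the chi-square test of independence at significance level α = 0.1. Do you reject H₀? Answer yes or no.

Row totals [60, 65, 70], col totals [55, 63, 77], n=195
χ² = (16−16.92)²/16.92 + (23−19.38)²/19.38 + (21−23.69)²/23.69 + (9−18.33)²/18.33 + (28−21.00)²/21.00 + (28−25.67)²/25.67 + (30−19.74)²/19.74 + (12−22.62)²/22.62 + (28−27.64)²/27.64 = 18.6430
df = 4
p-value (upper-tail) = 0.00092
At α=0.1: p < α → reject H₀

reject H₀: yes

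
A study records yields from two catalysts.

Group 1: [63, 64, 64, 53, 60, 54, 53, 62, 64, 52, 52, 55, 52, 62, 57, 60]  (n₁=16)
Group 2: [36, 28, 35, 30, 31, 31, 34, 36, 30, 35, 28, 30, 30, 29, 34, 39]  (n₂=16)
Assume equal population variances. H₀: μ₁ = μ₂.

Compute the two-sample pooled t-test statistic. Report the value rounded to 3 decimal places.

x̄₁=57.938, s₁=4.878, n₁=16
x̄₂=32.250, s₂=3.317, n₂=16
s_p² = [15·4.878² + 15·3.317²]/30 = 17.3979
SE = √(s_p²·(1/16+1/16)) = 1.4747
t = (57.938−32.250)/1.4747 = 17.4188
df = 30

test statistic = 17.419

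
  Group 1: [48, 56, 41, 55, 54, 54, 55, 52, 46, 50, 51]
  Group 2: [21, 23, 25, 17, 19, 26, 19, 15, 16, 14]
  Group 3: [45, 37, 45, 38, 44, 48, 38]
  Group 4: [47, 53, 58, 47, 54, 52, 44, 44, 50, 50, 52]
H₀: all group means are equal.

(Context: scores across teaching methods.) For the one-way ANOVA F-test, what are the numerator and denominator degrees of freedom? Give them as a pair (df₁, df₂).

k = 4 groups, N = 39 total
df = (k−1, N−k) = (4−1, 39−4) = (3, 35)

degrees of freedom = [3, 35]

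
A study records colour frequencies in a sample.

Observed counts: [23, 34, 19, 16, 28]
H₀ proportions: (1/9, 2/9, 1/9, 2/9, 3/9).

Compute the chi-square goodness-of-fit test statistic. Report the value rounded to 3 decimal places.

test statistic = 19.300

n = 120; E_i = n·p_i = [13.33, 26.67, 13.33, 26.67, 40.00]
χ² = (23−13.33)²/13.33 + (34−26.67)²/26.67 + (19−13.33)²/13.33 + (16−26.67)²/26.67 + (28−40.00)²/40.00 = 19.3000
df = 4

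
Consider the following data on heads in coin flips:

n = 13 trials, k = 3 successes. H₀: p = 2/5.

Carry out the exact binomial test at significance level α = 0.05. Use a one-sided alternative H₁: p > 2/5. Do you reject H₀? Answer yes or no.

Exact binomial: n=13, k=3, p₀=2/5=0.4000
P(X≥3) from Σ C(n,i)·p₀^i·(1−p₀)^(n−i)
p-value (one-sided, H₁ greater) = 0.94210
At α=0.05: p ≥ α → fail to reject H₀

reject H₀: no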